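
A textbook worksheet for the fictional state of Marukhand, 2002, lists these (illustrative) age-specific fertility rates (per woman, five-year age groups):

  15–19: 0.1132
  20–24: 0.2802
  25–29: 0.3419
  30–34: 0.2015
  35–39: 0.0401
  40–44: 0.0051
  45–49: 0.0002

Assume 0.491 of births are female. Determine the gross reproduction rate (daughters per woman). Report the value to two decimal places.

2.41

Proportion female at birth = 0.491.
Sum of ASFRs = 0.1132 + 0.2802 + 0.3419 + 0.2015 + 0.0401 + 0.0051 + 0.0002 = 0.9822
TFR = 5 × 0.9822 = 4.911
GRR = 0.491 × 4.911 = 2.41130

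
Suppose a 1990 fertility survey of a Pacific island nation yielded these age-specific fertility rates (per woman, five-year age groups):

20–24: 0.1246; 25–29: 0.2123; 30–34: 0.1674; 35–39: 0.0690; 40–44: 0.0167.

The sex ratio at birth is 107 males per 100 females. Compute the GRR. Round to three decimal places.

1.425

Proportion female at birth = 100 / (100 + 107) = 0.48309.
Sum of ASFRs = 0.1246 + 0.2123 + 0.1674 + 0.0690 + 0.0167 = 0.5900
TFR = 5 × 0.5900 = 2.95
GRR = 0.48309 × 2.95 = 1.42512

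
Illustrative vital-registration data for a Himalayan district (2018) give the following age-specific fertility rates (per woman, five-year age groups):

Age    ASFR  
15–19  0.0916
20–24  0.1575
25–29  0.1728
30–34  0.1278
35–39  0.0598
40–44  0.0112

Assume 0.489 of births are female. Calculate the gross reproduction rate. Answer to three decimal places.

1.518

Proportion female at birth = 0.489.
Sum of ASFRs = 0.0916 + 0.1575 + 0.1728 + 0.1278 + 0.0598 + 0.0112 = 0.6207
TFR = 5 × 0.6207 = 3.1035
GRR = 0.489 × 3.1035 = 1.51761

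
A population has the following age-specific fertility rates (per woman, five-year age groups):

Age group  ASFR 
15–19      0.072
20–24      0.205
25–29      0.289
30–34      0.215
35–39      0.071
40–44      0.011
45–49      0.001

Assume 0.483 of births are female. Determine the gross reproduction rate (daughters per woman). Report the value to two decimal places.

2.09

Proportion female at birth = 0.483.
Sum of ASFRs = 0.072 + 0.205 + 0.289 + 0.215 + 0.071 + 0.011 + 0.001 = 0.864
TFR = 5 × 0.864 = 4.32
GRR = 0.483 × 4.32 = 2.08656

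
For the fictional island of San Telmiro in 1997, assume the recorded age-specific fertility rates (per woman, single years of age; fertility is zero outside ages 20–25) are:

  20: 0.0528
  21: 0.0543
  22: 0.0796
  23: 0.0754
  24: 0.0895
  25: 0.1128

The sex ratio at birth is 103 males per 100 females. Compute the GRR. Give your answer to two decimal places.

Proportion female at birth = 100 / (100 + 103) = 0.49261.
Sum of ASFRs = 0.0528 + 0.0543 + 0.0796 + 0.0754 + 0.0895 + 0.1128 = 0.4644
TFR = 0.4644
GRR = 0.49261 × 0.4644 = 0.22877

0.23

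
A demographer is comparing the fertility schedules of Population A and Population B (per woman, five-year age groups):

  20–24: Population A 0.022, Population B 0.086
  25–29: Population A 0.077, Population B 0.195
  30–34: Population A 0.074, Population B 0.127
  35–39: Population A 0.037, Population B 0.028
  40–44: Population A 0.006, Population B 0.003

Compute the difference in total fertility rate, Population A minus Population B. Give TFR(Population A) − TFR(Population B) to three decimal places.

-1.115

Population A:
  Sum of ASFRs = 0.022 + 0.077 + 0.074 + 0.037 + 0.006 = 0.216
  TFR = 5 × 0.216 = 1.08
Population B:
  Sum of ASFRs = 0.086 + 0.195 + 0.127 + 0.028 + 0.003 = 0.439
  TFR = 5 × 0.439 = 2.195
Difference = 1.08 − 2.195 = -1.115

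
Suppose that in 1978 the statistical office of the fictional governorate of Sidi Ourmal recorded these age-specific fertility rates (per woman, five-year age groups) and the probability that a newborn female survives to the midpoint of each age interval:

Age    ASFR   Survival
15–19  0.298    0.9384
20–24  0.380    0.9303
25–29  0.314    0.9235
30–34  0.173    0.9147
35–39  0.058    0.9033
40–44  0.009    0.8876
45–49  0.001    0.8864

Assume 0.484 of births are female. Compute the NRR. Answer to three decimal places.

2.765

Proportion female at birth = 0.484.
Per-age-group product (5 × ASFR × survival probability):
  15–19: 5 × 0.298 × 0.9384 = 1.39822
  20–24: 5 × 0.380 × 0.9303 = 1.76757
  25–29: 5 × 0.314 × 0.9235 = 1.44990
  30–34: 5 × 0.173 × 0.9147 = 0.79122
  35–39: 5 × 0.058 × 0.9033 = 0.26196
  40–44: 5 × 0.009 × 0.8876 = 0.03994
  45–49: 5 × 0.001 × 0.8864 = 0.00443
Sum = 5.71324
NRR = 0.484 × 5.71324 = 2.76521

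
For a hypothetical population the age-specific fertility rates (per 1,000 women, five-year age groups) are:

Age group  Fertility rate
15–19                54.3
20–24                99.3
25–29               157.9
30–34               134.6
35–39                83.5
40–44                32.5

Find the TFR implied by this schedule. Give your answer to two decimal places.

2.81

Sum of ASFRs = 54.3 + 99.3 + 157.9 + 134.6 + 83.5 + 32.5 = 562.1
TFR = 5 × 562.1 / 1000 = 2.8105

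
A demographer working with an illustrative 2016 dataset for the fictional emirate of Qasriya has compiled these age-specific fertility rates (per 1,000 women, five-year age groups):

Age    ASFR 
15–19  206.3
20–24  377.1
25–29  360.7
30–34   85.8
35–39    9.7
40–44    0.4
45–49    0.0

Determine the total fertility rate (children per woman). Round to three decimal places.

5.200

Sum of ASFRs = 206.3 + 377.1 + 360.7 + 85.8 + 9.7 + 0.4 + 0.0 = 1040.0
TFR = 5 × 1040.0 / 1000 = 5.2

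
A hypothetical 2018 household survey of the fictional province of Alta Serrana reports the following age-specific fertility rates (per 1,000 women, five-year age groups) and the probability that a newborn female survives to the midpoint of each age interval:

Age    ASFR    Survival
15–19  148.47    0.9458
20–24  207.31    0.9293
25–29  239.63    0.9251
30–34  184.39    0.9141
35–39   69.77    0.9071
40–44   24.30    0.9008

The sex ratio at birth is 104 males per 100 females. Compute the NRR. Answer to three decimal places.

1.982

Proportion female at birth = 100 / (100 + 104) = 0.49020.
Survival-weighted fertility by age (5·fₓ·Sₓ):
  15–19: 5 × 148.47/1000 × 0.9458 = 0.70211
  20–24: 5 × 207.31/1000 × 0.9293 = 0.96327
  25–29: 5 × 239.63/1000 × 0.9251 = 1.10841
  30–34: 5 × 184.39/1000 × 0.9141 = 0.84275
  35–39: 5 × 69.77/1000 × 0.9071 = 0.31644
  40–44: 5 × 24.30/1000 × 0.9008 = 0.10945
Sum = 4.04243
NRR = 0.49020 × 4.04243 = 1.98160
With NRR above 1 the population is above replacement fertility.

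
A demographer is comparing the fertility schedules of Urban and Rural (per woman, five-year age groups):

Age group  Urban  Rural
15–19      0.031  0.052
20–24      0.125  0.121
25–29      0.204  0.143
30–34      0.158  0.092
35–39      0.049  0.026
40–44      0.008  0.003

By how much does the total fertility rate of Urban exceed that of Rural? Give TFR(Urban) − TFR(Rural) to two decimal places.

0.69

Urban:
  Sum of ASFRs = 0.031 + 0.125 + 0.204 + 0.158 + 0.049 + 0.008 = 0.575
  TFR = 5 × 0.575 = 2.875
Rural:
  Sum of ASFRs = 0.052 + 0.121 + 0.143 + 0.092 + 0.026 + 0.003 = 0.437
  TFR = 5 × 0.437 = 2.185
Difference = 2.875 − 2.185 = 0.69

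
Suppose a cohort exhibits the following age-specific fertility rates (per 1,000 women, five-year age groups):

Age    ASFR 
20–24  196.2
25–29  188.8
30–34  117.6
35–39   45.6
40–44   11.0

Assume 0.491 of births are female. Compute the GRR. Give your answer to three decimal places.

Proportion female at birth = 0.491.
Sum of ASFRs = 196.2 + 188.8 + 117.6 + 45.6 + 11.0 = 559.2
TFR = 5 × 559.2 / 1000 = 2.796
GRR = 0.491 × 2.796 = 1.37284

1.373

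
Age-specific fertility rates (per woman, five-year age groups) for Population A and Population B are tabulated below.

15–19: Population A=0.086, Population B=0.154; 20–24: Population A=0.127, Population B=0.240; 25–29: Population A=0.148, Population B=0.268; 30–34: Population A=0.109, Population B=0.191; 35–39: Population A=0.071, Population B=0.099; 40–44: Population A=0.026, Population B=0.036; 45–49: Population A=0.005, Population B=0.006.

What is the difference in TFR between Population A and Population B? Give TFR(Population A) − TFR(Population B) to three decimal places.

Population A:
  Sum of ASFRs = 0.086 + 0.127 + 0.148 + 0.109 + 0.071 + 0.026 + 0.005 = 0.572
  TFR = 5 × 0.572 = 2.86
Population B:
  Sum of ASFRs = 0.154 + 0.240 + 0.268 + 0.191 + 0.099 + 0.036 + 0.006 = 0.994
  TFR = 5 × 0.994 = 4.97
Difference = 2.86 − 4.97 = -2.11

-2.110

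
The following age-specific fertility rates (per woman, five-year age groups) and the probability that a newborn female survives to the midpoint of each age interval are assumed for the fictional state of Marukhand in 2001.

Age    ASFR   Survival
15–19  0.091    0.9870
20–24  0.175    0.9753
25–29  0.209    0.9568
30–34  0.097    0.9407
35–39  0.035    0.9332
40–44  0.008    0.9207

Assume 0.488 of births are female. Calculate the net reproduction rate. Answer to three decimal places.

1.444

Proportion female at birth = 0.488.
Each age group contributes 5 × ASFR × survival:
  15–19: 5 × 0.091 × 0.9870 = 0.44909
  20–24: 5 × 0.175 × 0.9753 = 0.85339
  25–29: 5 × 0.209 × 0.9568 = 0.99986
  30–34: 5 × 0.097 × 0.9407 = 0.45624
  35–39: 5 × 0.035 × 0.9332 = 0.16331
  40–44: 5 × 0.008 × 0.9207 = 0.03683
Sum = 2.95872
NRR = 0.488 × 2.95872 = 1.44386
With NRR above 1 the population is above replacement fertility.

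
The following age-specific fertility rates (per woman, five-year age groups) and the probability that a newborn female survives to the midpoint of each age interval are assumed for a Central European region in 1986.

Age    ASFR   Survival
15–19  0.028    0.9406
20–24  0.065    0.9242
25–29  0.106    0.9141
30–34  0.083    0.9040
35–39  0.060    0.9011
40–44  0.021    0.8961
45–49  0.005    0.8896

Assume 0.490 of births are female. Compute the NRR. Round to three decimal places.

Proportion female at birth = 0.490.
Per-age-group product (5 × ASFR × survival probability):
  15–19: 5 × 0.028 × 0.9406 = 0.13168
  20–24: 5 × 0.065 × 0.9242 = 0.30037
  25–29: 5 × 0.106 × 0.9141 = 0.48447
  30–34: 5 × 0.083 × 0.9040 = 0.37516
  35–39: 5 × 0.060 × 0.9011 = 0.27033
  40–44: 5 × 0.021 × 0.8961 = 0.09409
  45–49: 5 × 0.005 × 0.8896 = 0.02224
Sum = 1.67834
NRR = 0.490 × 1.67834 = 0.82239

0.822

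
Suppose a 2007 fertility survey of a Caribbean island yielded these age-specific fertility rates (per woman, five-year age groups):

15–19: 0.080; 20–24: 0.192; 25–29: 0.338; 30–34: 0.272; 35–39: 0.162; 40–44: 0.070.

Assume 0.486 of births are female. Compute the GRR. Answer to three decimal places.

Proportion female at birth = 0.486.
Sum of ASFRs = 0.080 + 0.192 + 0.338 + 0.272 + 0.162 + 0.070 = 1.114
TFR = 5 × 1.114 = 5.57
GRR = 0.486 × 5.57 = 2.70702

2.707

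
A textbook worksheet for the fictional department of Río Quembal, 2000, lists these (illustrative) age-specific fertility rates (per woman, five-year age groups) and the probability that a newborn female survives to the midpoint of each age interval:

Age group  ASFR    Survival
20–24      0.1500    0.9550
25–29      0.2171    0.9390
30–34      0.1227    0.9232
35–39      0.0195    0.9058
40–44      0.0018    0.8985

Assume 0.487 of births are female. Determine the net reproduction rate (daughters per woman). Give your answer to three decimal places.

Proportion female at birth = 0.487.
Weighting each age-specific rate by interval width and survival:
  20–24: 5 × 0.1500 × 0.9550 = 0.71625
  25–29: 5 × 0.2171 × 0.9390 = 1.01928
  30–34: 5 × 0.1227 × 0.9232 = 0.56638
  35–39: 5 × 0.0195 × 0.9058 = 0.08832
  40–44: 5 × 0.0018 × 0.8985 = 0.00809
Sum = 2.39832
NRR = 0.487 × 2.39832 = 1.16798
With NRR above 1 the population is above replacement fertility.

1.168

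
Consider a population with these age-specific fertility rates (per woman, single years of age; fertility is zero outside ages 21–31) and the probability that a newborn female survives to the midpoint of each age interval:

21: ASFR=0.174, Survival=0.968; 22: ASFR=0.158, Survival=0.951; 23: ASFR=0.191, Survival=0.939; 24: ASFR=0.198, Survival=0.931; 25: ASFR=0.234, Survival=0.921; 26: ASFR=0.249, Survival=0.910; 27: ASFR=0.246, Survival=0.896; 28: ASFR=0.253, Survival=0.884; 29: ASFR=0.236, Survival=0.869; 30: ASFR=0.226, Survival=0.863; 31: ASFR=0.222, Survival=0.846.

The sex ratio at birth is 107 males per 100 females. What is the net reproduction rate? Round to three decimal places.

1.042

Proportion female at birth = 100 / (100 + 107) = 0.48309.
Survival-weighted fertility by age (1·fₓ·Sₓ):
  21: 1 × 0.174 × 0.968 = 0.16843
  22: 1 × 0.158 × 0.951 = 0.15026
  23: 1 × 0.191 × 0.939 = 0.17935
  24: 1 × 0.198 × 0.931 = 0.18434
  25: 1 × 0.234 × 0.921 = 0.21551
  26: 1 × 0.249 × 0.910 = 0.22659
  27: 1 × 0.246 × 0.896 = 0.22042
  28: 1 × 0.253 × 0.884 = 0.22365
  29: 1 × 0.236 × 0.869 = 0.20508
  30: 1 × 0.226 × 0.863 = 0.19504
  31: 1 × 0.222 × 0.846 = 0.18781
Sum = 2.15648
NRR = 0.48309 × 2.15648 = 1.04177
An NRR exceeding 1 indicates intrinsic growth under these rates.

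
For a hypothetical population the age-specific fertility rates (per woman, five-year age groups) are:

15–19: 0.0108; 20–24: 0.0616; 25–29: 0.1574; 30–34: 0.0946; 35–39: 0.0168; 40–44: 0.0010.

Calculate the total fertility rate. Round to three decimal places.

1.711

Sum of ASFRs = 0.0108 + 0.0616 + 0.1574 + 0.0946 + 0.0168 + 0.0010 = 0.3422
TFR = 5 × 0.3422 = 1.711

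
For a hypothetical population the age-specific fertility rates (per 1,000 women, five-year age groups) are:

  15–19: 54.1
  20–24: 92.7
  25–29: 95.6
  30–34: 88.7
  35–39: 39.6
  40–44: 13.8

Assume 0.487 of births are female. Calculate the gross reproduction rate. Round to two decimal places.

0.94

Proportion female at birth = 0.487.
Sum of ASFRs = 54.1 + 92.7 + 95.6 + 88.7 + 39.6 + 13.8 = 384.5
TFR = 5 × 384.5 / 1000 = 1.9225
GRR = 0.487 × 1.9225 = 0.93626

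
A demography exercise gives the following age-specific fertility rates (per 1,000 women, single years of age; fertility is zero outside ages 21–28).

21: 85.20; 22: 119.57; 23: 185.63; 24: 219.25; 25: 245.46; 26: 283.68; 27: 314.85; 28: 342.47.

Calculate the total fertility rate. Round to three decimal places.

Sum of ASFRs = 85.20 + 119.57 + 185.63 + 219.25 + 245.46 + 283.68 + 314.85 + 342.47 = 1796.11
TFR = 1796.11 / 1000 = 1.79611

1.796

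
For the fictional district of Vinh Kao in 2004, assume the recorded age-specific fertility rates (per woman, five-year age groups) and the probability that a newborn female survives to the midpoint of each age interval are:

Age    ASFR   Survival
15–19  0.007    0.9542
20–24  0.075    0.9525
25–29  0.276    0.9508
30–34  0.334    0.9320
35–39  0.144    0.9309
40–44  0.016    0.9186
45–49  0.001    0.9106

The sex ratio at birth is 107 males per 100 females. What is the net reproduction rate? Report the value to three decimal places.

Proportion female at birth = 100 / (100 + 107) = 0.48309.
Each age group contributes 5 × ASFR × survival:
  15–19: 5 × 0.007 × 0.9542 = 0.03340
  20–24: 5 × 0.075 × 0.9525 = 0.35719
  25–29: 5 × 0.276 × 0.9508 = 1.31210
  30–34: 5 × 0.334 × 0.9320 = 1.55644
  35–39: 5 × 0.144 × 0.9309 = 0.67025
  40–44: 5 × 0.016 × 0.9186 = 0.07349
  45–49: 5 × 0.001 × 0.9106 = 0.00455
Sum = 4.00742
NRR = 0.48309 × 4.00742 = 1.93594
NRR > 1, so each generation more than replaces itself.

1.936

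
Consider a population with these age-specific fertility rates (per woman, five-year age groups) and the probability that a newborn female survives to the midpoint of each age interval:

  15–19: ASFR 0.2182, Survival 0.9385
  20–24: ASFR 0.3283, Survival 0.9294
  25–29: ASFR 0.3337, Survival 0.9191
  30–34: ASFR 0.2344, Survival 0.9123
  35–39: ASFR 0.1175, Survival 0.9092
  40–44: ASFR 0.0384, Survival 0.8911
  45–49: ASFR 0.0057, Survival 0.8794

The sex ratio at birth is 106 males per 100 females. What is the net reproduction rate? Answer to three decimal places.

Proportion female at birth = 100 / (100 + 106) = 0.48544.
Survival-weighted fertility by age (5·fₓ·Sₓ):
  15–19: 5 × 0.2182 × 0.9385 = 1.02390
  20–24: 5 × 0.3283 × 0.9294 = 1.52561
  25–29: 5 × 0.3337 × 0.9191 = 1.53352
  30–34: 5 × 0.2344 × 0.9123 = 1.06922
  35–39: 5 × 0.1175 × 0.9092 = 0.53416
  40–44: 5 × 0.0384 × 0.8911 = 0.17109
  45–49: 5 × 0.0057 × 0.8794 = 0.02506
Sum = 5.88256
NRR = 0.48544 × 5.88256 = 2.85563

2.856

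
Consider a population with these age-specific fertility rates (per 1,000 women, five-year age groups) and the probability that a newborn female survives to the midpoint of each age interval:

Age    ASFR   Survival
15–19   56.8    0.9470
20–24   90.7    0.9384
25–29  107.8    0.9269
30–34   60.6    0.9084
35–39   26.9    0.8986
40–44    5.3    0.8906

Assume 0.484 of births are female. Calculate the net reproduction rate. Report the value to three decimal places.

Proportion female at birth = 0.484.
Per-age-group product (5 × ASFR × survival probability):
  15–19: 5 × 56.8/1000 × 0.9470 = 0.26895
  20–24: 5 × 90.7/1000 × 0.9384 = 0.42556
  25–29: 5 × 107.8/1000 × 0.9269 = 0.49960
  30–34: 5 × 60.6/1000 × 0.9084 = 0.27525
  35–39: 5 × 26.9/1000 × 0.8986 = 0.12086
  40–44: 5 × 5.3/1000 × 0.8906 = 0.02360
Sum = 1.61382
NRR = 0.484 × 1.61382 = 0.78109
With NRR below 1 the population is below replacement fertility.

0.781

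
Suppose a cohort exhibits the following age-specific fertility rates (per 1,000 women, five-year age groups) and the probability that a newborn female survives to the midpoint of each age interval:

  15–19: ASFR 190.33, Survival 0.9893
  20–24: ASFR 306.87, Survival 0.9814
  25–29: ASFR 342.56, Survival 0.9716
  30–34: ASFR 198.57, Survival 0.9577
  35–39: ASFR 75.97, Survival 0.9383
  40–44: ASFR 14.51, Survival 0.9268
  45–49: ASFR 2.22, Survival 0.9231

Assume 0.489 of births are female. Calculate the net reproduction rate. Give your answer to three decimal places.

2.688

Proportion female at birth = 0.489.
Survival-weighted fertility by age (5·fₓ·Sₓ):
  15–19: 5 × 190.33/1000 × 0.9893 = 0.94147
  20–24: 5 × 306.87/1000 × 0.9814 = 1.50581
  25–29: 5 × 342.56/1000 × 0.9716 = 1.66416
  30–34: 5 × 198.57/1000 × 0.9577 = 0.95085
  35–39: 5 × 75.97/1000 × 0.9383 = 0.35641
  40–44: 5 × 14.51/1000 × 0.9268 = 0.06724
  45–49: 5 × 2.22/1000 × 0.9231 = 0.01025
Sum = 5.49619
NRR = 0.489 × 5.49619 = 2.68764
NRR > 1, so each generation more than replaces itself.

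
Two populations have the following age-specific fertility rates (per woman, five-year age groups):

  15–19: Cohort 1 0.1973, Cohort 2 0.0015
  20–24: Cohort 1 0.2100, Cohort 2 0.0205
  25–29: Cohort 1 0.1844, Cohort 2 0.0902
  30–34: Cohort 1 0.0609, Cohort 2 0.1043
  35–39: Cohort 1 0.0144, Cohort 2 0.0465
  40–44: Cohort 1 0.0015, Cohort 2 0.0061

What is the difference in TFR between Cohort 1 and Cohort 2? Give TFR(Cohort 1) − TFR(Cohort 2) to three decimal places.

1.997

Cohort 1:
  Sum of ASFRs = 0.1973 + 0.2100 + 0.1844 + 0.0609 + 0.0144 + 0.0015 = 0.6685
  TFR = 5 × 0.6685 = 3.3425
Cohort 2:
  Sum of ASFRs = 0.0015 + 0.0205 + 0.0902 + 0.1043 + 0.0465 + 0.0061 = 0.2691
  TFR = 5 × 0.2691 = 1.3455
Difference = 3.3425 − 1.3455 = 1.997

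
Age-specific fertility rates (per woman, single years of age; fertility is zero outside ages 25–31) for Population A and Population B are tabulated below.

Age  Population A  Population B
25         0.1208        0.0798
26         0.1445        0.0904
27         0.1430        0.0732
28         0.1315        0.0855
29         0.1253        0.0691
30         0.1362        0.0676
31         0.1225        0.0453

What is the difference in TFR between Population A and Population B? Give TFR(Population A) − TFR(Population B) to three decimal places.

0.413

Population A:
  Sum of ASFRs = 0.1208 + 0.1445 + 0.1430 + 0.1315 + 0.1253 + 0.1362 + 0.1225 = 0.9238
  TFR = 0.9238
Population B:
  Sum of ASFRs = 0.0798 + 0.0904 + 0.0732 + 0.0855 + 0.0691 + 0.0676 + 0.0453 = 0.5109
  TFR = 0.5109
Difference = 0.9238 − 0.5109 = 0.4129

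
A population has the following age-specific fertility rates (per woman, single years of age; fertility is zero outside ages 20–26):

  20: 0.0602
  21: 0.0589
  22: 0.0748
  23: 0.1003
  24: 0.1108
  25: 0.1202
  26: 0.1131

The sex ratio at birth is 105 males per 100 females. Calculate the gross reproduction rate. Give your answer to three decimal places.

0.311

Proportion female at birth = 100 / (100 + 105) = 0.48780.
Sum of ASFRs = 0.0602 + 0.0589 + 0.0748 + 0.1003 + 0.1108 + 0.1202 + 0.1131 = 0.6383
TFR = 0.6383
GRR = 0.48780 × 0.6383 = 0.31136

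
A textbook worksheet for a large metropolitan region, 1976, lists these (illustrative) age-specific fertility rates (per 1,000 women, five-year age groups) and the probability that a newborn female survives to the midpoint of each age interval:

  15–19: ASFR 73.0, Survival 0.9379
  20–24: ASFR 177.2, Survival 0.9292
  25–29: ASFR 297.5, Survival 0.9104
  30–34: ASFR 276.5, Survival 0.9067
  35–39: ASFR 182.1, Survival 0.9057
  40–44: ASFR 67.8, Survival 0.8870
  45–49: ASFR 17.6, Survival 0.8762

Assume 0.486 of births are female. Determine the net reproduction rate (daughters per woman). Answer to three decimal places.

Proportion female at birth = 0.486.
Weighting each age-specific rate by interval width and survival:
  15–19: 5 × 73.0/1000 × 0.9379 = 0.34233
  20–24: 5 × 177.2/1000 × 0.9292 = 0.82327
  25–29: 5 × 297.5/1000 × 0.9104 = 1.35422
  30–34: 5 × 276.5/1000 × 0.9067 = 1.25351
  35–39: 5 × 182.1/1000 × 0.9057 = 0.82464
  40–44: 5 × 67.8/1000 × 0.8870 = 0.30069
  45–49: 5 × 17.6/1000 × 0.8762 = 0.07711
Sum = 4.97577
NRR = 0.486 × 4.97577 = 2.41822
With NRR above 1 the population is above replacement fertility.

2.418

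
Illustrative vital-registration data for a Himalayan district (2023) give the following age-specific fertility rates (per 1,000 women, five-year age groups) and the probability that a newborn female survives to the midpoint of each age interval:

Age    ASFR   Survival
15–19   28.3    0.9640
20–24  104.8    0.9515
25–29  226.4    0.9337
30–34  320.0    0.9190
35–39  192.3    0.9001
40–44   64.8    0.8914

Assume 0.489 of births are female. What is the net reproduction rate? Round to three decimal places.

2.111

Proportion female at birth = 0.489.
Each age group contributes 5 × ASFR × survival:
  15–19: 5 × 28.3/1000 × 0.9640 = 0.13641
  20–24: 5 × 104.8/1000 × 0.9515 = 0.49859
  25–29: 5 × 226.4/1000 × 0.9337 = 1.05695
  30–34: 5 × 320.0/1000 × 0.9190 = 1.47040
  35–39: 5 × 192.3/1000 × 0.9001 = 0.86545
  40–44: 5 × 64.8/1000 × 0.8914 = 0.28881
Sum = 4.31661
NRR = 0.489 × 4.31661 = 2.11082
An NRR exceeding 1 indicates intrinsic growth under these rates.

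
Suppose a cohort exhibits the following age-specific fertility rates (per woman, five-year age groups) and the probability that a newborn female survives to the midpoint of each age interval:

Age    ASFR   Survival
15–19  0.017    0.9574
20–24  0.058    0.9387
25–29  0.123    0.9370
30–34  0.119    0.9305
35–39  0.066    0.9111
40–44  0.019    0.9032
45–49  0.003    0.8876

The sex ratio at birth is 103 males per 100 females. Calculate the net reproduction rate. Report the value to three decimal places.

Proportion female at birth = 100 / (100 + 103) = 0.49261.
Weighting each age-specific rate by interval width and survival:
  15–19: 5 × 0.017 × 0.9574 = 0.08138
  20–24: 5 × 0.058 × 0.9387 = 0.27222
  25–29: 5 × 0.123 × 0.9370 = 0.57626
  30–34: 5 × 0.119 × 0.9305 = 0.55365
  35–39: 5 × 0.066 × 0.9111 = 0.30066
  40–44: 5 × 0.019 × 0.9032 = 0.08580
  45–49: 5 × 0.003 × 0.8876 = 0.01331
Sum = 1.88328
NRR = 0.49261 × 1.88328 = 0.92772

0.928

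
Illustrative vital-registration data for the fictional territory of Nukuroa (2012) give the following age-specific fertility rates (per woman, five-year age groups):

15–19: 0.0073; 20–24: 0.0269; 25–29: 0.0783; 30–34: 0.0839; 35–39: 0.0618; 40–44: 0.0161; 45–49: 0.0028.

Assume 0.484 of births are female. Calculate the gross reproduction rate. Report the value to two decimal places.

Proportion female at birth = 0.484.
Sum of ASFRs = 0.0073 + 0.0269 + 0.0783 + 0.0839 + 0.0618 + 0.0161 + 0.0028 = 0.2771
TFR = 5 × 0.2771 = 1.3855
GRR = 0.484 × 1.3855 = 0.67058

0.67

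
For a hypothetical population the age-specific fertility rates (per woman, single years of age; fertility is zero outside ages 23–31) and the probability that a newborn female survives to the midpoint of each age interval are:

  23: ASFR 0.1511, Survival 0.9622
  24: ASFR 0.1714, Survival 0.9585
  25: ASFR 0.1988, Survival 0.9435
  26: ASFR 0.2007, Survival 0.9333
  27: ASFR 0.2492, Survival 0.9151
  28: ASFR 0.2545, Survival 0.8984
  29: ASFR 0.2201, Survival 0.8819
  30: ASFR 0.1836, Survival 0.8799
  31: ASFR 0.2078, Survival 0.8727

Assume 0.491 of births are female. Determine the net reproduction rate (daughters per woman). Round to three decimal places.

Proportion female at birth = 0.491.
Per-age-group product (1 × ASFR × survival probability):
  23: 1 × 0.1511 × 0.9622 = 0.14539
  24: 1 × 0.1714 × 0.9585 = 0.16429
  25: 1 × 0.1988 × 0.9435 = 0.18757
  26: 1 × 0.2007 × 0.9333 = 0.18731
  27: 1 × 0.2492 × 0.9151 = 0.22804
  28: 1 × 0.2545 × 0.8984 = 0.22864
  29: 1 × 0.2201 × 0.8819 = 0.19411
  30: 1 × 0.1836 × 0.8799 = 0.16155
  31: 1 × 0.2078 × 0.8727 = 0.18135
Sum = 1.67825
NRR = 0.491 × 1.67825 = 0.82402
With NRR below 1 the population is below replacement fertility.

0.824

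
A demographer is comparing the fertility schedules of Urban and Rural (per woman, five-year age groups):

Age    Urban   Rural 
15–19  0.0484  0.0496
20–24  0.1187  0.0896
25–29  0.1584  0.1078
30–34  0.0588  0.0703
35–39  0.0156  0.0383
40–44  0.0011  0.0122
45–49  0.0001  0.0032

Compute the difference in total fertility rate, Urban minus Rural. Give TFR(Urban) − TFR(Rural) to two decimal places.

0.15

Urban:
  Sum of ASFRs = 0.0484 + 0.1187 + 0.1584 + 0.0588 + 0.0156 + 0.0011 + 0.0001 = 0.4011
  TFR = 5 × 0.4011 = 2.0055
Rural:
  Sum of ASFRs = 0.0496 + 0.0896 + 0.1078 + 0.0703 + 0.0383 + 0.0122 + 0.0032 = 0.3710
  TFR = 5 × 0.3710 = 1.855
Difference = 2.0055 − 1.855 = 0.1505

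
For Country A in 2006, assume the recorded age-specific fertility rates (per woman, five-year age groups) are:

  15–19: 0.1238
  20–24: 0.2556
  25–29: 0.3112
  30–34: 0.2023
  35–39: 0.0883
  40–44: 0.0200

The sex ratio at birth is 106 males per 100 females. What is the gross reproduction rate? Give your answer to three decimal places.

2.430

Proportion female at birth = 100 / (100 + 106) = 0.48544.
Sum of ASFRs = 0.1238 + 0.2556 + 0.3112 + 0.2023 + 0.0883 + 0.0200 = 1.0012
TFR = 5 × 1.0012 = 5.006
GRR = 0.48544 × 5.006 = 2.43011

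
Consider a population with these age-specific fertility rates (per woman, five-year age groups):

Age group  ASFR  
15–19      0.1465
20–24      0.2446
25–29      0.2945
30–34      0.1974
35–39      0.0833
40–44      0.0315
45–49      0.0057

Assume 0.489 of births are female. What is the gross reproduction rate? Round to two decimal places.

Proportion female at birth = 0.489.
Sum of ASFRs = 0.1465 + 0.2446 + 0.2945 + 0.1974 + 0.0833 + 0.0315 + 0.0057 = 1.0035
TFR = 5 × 1.0035 = 5.0175
GRR = 0.489 × 5.0175 = 2.45356

2.45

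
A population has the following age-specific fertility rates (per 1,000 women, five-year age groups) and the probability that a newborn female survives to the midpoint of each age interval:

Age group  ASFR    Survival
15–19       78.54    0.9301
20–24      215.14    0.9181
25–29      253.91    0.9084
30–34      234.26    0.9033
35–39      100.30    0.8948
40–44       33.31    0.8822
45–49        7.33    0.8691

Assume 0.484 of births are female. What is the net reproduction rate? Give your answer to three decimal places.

Proportion female at birth = 0.484.
Survival-weighted fertility by age (5·fₓ·Sₓ):
  15–19: 5 × 78.54/1000 × 0.9301 = 0.36525
  20–24: 5 × 215.14/1000 × 0.9181 = 0.98760
  25–29: 5 × 253.91/1000 × 0.9084 = 1.15326
  30–34: 5 × 234.26/1000 × 0.9033 = 1.05804
  35–39: 5 × 100.30/1000 × 0.8948 = 0.44874
  40–44: 5 × 33.31/1000 × 0.8822 = 0.14693
  45–49: 5 × 7.33/1000 × 0.8691 = 0.03185
Sum = 4.19167
NRR = 0.484 × 4.19167 = 2.02877
An NRR exceeding 1 indicates intrinsic growth under these rates.

2.029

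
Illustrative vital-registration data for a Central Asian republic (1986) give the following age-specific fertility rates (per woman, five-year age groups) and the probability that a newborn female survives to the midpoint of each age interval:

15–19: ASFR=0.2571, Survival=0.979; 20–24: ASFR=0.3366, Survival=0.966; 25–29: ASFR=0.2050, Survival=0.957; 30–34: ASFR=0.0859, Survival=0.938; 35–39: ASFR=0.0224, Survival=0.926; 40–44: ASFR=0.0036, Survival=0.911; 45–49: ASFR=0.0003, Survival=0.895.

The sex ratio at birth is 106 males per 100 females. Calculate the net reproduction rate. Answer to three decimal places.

Proportion female at birth = 100 / (100 + 106) = 0.48544.
Weighting each age-specific rate by interval width and survival:
  15–19: 5 × 0.2571 × 0.979 = 1.25850
  20–24: 5 × 0.3366 × 0.966 = 1.62578
  25–29: 5 × 0.2050 × 0.957 = 0.98093
  30–34: 5 × 0.0859 × 0.938 = 0.40287
  35–39: 5 × 0.0224 × 0.926 = 0.10371
  40–44: 5 × 0.0036 × 0.911 = 0.01640
  45–49: 5 × 0.0003 × 0.895 = 0.00134
Sum = 4.38953
NRR = 0.48544 × 4.38953 = 2.13085
An NRR exceeding 1 indicates intrinsic growth under these rates.

2.131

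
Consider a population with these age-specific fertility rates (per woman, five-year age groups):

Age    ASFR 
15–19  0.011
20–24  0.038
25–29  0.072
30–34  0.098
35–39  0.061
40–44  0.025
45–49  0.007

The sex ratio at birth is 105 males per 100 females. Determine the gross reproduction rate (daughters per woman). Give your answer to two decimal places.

0.76

Proportion female at birth = 100 / (100 + 105) = 0.48780.
Sum of ASFRs = 0.011 + 0.038 + 0.072 + 0.098 + 0.061 + 0.025 + 0.007 = 0.312
TFR = 5 × 0.312 = 1.56
GRR = 0.48780 × 1.56 = 0.76097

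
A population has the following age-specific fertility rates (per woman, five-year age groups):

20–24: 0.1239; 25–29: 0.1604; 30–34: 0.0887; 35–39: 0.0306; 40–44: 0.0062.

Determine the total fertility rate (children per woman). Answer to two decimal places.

Sum of ASFRs = 0.1239 + 0.1604 + 0.0887 + 0.0306 + 0.0062 = 0.4098
TFR = 5 × 0.4098 = 2.049

2.05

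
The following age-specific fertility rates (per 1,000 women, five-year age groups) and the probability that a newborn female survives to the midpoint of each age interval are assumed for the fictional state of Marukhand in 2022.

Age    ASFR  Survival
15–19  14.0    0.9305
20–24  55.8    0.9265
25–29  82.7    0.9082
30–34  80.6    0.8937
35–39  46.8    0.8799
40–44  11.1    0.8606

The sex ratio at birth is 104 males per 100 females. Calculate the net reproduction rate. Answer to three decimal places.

0.644

Proportion female at birth = 100 / (100 + 104) = 0.49020.
Weighting each age-specific rate by interval width and survival:
  15–19: 5 × 14.0/1000 × 0.9305 = 0.06514
  20–24: 5 × 55.8/1000 × 0.9265 = 0.25849
  25–29: 5 × 82.7/1000 × 0.9082 = 0.37554
  30–34: 5 × 80.6/1000 × 0.8937 = 0.36016
  35–39: 5 × 46.8/1000 × 0.8799 = 0.20590
  40–44: 5 × 11.1/1000 × 0.8606 = 0.04776
Sum = 1.31299
NRR = 0.49020 × 1.31299 = 0.64363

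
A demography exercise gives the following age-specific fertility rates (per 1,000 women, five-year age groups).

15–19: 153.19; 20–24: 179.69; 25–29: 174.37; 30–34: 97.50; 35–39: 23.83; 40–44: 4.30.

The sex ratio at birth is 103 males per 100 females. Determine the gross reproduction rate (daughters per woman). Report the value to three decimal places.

Proportion female at birth = 100 / (100 + 103) = 0.49261.
Sum of ASFRs = 153.19 + 179.69 + 174.37 + 97.50 + 23.83 + 4.30 = 632.88
TFR = 5 × 632.88 / 1000 = 3.1644
GRR = 0.49261 × 3.1644 = 1.55882

1.559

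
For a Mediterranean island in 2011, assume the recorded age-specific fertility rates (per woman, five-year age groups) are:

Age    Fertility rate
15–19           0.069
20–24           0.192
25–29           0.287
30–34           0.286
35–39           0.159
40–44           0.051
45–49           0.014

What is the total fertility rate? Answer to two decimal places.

Sum of ASFRs = 0.069 + 0.192 + 0.287 + 0.286 + 0.159 + 0.051 + 0.014 = 1.058
TFR = 5 × 1.058 = 5.29

5.29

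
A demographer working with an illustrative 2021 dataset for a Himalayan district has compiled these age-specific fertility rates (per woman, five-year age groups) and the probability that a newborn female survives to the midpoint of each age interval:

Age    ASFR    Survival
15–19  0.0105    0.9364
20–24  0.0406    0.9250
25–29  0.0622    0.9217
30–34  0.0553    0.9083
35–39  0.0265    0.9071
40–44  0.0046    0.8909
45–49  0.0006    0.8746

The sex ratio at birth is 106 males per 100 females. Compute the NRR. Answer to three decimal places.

Proportion female at birth = 100 / (100 + 106) = 0.48544.
Per-age-group product (5 × ASFR × survival probability):
  15–19: 5 × 0.0105 × 0.9364 = 0.04916
  20–24: 5 × 0.0406 × 0.9250 = 0.18778
  25–29: 5 × 0.0622 × 0.9217 = 0.28665
  30–34: 5 × 0.0553 × 0.9083 = 0.25114
  35–39: 5 × 0.0265 × 0.9071 = 0.12019
  40–44: 5 × 0.0046 × 0.8909 = 0.02049
  45–49: 5 × 0.0006 × 0.8746 = 0.00262
Sum = 0.91803
NRR = 0.48544 × 0.91803 = 0.44565

0.446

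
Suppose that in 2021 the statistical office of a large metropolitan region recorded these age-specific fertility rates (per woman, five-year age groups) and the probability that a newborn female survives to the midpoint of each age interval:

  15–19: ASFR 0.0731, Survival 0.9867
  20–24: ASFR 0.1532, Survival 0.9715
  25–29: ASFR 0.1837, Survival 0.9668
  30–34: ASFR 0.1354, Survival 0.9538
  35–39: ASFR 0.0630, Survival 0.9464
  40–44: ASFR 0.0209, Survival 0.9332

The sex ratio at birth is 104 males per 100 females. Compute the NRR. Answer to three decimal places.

Proportion female at birth = 100 / (100 + 104) = 0.49020.
Weighting each age-specific rate by interval width and survival:
  15–19: 5 × 0.0731 × 0.9867 = 0.36064
  20–24: 5 × 0.1532 × 0.9715 = 0.74417
  25–29: 5 × 0.1837 × 0.9668 = 0.88801
  30–34: 5 × 0.1354 × 0.9538 = 0.64572
  35–39: 5 × 0.0630 × 0.9464 = 0.29812
  40–44: 5 × 0.0209 × 0.9332 = 0.09752
Sum = 3.03418
NRR = 0.49020 × 3.03418 = 1.48736

1.487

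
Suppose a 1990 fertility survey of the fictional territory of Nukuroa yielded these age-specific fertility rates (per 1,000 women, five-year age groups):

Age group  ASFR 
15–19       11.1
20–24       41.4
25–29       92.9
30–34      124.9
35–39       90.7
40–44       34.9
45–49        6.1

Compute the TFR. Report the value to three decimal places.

Sum of ASFRs = 11.1 + 41.4 + 92.9 + 124.9 + 90.7 + 34.9 + 6.1 = 402.0
TFR = 5 × 402.0 / 1000 = 2.01

2.010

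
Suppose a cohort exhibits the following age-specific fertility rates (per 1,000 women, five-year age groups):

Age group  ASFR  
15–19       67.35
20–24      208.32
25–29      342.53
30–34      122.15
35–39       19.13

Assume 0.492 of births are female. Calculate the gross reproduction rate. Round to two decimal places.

1.87

Proportion female at birth = 0.492.
Sum of ASFRs = 67.35 + 208.32 + 342.53 + 122.15 + 19.13 = 759.48
TFR = 5 × 759.48 / 1000 = 3.7974
GRR = 0.492 × 3.7974 = 1.86832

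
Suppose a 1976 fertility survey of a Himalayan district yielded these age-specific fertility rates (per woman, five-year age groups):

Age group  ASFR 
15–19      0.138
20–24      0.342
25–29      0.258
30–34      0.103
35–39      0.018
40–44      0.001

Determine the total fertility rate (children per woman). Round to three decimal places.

4.300

Sum of ASFRs = 0.138 + 0.342 + 0.258 + 0.103 + 0.018 + 0.001 = 0.860
TFR = 5 × 0.860 = 4.3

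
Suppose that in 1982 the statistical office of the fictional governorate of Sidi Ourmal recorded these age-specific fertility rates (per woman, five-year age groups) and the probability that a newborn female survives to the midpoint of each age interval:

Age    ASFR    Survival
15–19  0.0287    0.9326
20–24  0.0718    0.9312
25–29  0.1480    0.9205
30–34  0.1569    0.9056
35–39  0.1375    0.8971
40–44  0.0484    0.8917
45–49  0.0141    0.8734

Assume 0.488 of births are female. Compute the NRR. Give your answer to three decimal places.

1.344

Proportion female at birth = 0.488.
Per-age-group product (5 × ASFR × survival probability):
  15–19: 5 × 0.0287 × 0.9326 = 0.13383
  20–24: 5 × 0.0718 × 0.9312 = 0.33430
  25–29: 5 × 0.1480 × 0.9205 = 0.68117
  30–34: 5 × 0.1569 × 0.9056 = 0.71044
  35–39: 5 × 0.1375 × 0.8971 = 0.61676
  40–44: 5 × 0.0484 × 0.8917 = 0.21579
  45–49: 5 × 0.0141 × 0.8734 = 0.06157
Sum = 2.75386
NRR = 0.488 × 2.75386 = 1.34388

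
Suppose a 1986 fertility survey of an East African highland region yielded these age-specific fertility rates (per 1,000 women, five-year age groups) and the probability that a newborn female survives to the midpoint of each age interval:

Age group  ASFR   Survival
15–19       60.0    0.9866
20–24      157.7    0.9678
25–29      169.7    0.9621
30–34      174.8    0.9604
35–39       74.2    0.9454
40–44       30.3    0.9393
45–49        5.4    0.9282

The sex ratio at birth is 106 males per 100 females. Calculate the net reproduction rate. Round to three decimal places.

Proportion female at birth = 100 / (100 + 106) = 0.48544.
Survival-weighted fertility by age (5·fₓ·Sₓ):
  15–19: 5 × 60.0/1000 × 0.9866 = 0.29598
  20–24: 5 × 157.7/1000 × 0.9678 = 0.76311
  25–29: 5 × 169.7/1000 × 0.9621 = 0.81634
  30–34: 5 × 174.8/1000 × 0.9604 = 0.83939
  35–39: 5 × 74.2/1000 × 0.9454 = 0.35074
  40–44: 5 × 30.3/1000 × 0.9393 = 0.14230
  45–49: 5 × 5.4/1000 × 0.9282 = 0.02506
Sum = 3.23292
NRR = 0.48544 × 3.23292 = 1.56939

1.569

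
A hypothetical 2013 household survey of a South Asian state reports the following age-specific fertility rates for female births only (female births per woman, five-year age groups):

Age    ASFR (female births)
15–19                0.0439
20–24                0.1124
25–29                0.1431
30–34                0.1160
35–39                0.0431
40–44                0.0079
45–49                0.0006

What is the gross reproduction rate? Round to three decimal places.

Sum of female ASFRs = 0.0439 + 0.1124 + 0.1431 + 0.1160 + 0.0431 + 0.0079 + 0.0006 = 0.4670
GRR = 5 × 0.4670 = 2.335

2.335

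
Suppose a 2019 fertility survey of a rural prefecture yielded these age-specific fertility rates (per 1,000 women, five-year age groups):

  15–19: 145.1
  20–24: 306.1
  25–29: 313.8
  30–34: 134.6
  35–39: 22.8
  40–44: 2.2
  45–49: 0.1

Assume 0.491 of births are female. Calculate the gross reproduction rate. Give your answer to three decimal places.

Proportion female at birth = 0.491.
Sum of ASFRs = 145.1 + 306.1 + 313.8 + 134.6 + 22.8 + 2.2 + 0.1 = 924.7
TFR = 5 × 924.7 / 1000 = 4.6235
GRR = 0.491 × 4.6235 = 2.27014

2.270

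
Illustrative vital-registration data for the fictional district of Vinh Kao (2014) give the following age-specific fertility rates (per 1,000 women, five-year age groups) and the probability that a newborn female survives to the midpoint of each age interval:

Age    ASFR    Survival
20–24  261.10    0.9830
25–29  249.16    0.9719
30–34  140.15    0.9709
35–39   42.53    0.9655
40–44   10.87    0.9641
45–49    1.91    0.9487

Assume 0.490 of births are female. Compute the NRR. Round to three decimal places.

1.686

Proportion female at birth = 0.490.
Weighting each age-specific rate by interval width and survival:
  20–24: 5 × 261.10/1000 × 0.9830 = 1.28331
  25–29: 5 × 249.16/1000 × 0.9719 = 1.21079
  30–34: 5 × 140.15/1000 × 0.9709 = 0.68036
  35–39: 5 × 42.53/1000 × 0.9655 = 0.20531
  40–44: 5 × 10.87/1000 × 0.9641 = 0.05240
  45–49: 5 × 1.91/1000 × 0.9487 = 0.00906
Sum = 3.44123
NRR = 0.490 × 3.44123 = 1.68620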